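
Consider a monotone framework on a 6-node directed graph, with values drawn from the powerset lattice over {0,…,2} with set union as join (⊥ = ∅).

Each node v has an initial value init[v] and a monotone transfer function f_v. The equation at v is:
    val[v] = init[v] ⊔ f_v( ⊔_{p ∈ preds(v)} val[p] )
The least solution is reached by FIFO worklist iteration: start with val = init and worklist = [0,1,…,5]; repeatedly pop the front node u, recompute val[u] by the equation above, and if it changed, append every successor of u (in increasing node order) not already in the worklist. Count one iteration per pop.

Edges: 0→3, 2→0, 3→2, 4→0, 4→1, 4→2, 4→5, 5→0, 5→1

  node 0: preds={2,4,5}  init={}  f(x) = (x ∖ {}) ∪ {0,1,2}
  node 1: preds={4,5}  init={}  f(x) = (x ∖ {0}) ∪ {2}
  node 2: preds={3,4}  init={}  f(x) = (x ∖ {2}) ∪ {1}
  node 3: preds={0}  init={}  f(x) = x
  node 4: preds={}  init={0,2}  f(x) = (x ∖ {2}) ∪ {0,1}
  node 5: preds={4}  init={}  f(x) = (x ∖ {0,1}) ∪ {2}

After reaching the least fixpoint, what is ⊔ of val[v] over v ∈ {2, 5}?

Worklist (9 pops):
  #1 pop 0: in={0,2} → {0,1,2} (was {}); enqueue []
  #2 pop 1: in={0,2} → {2} (was {}); enqueue []
  #3 pop 2: in={0,2} → {0,1} (was {}); enqueue [0]
  #4 pop 3: in={0,1,2} → {0,1,2} (was {}); enqueue [2]
  #5 pop 4: in={} → {0,1,2} (was {0,2}); enqueue [1]
  #6 pop 5: in={0,1,2} → {2} (was {}); enqueue []
  #7 pop 0: in={0,1,2} → {0,1,2} (no change)
  #8 pop 2: in={0,1,2} → {0,1} (no change)
  #9 pop 1: in={0,1,2} → {1,2} (was {2}); enqueue []

Fixpoint:
  val[0] = {0,1,2}
  val[1] = {1,2}
  val[2] = {0,1}
  val[3] = {0,1,2}
  val[4] = {0,1,2}
  val[5] = {2}

{0,1,2}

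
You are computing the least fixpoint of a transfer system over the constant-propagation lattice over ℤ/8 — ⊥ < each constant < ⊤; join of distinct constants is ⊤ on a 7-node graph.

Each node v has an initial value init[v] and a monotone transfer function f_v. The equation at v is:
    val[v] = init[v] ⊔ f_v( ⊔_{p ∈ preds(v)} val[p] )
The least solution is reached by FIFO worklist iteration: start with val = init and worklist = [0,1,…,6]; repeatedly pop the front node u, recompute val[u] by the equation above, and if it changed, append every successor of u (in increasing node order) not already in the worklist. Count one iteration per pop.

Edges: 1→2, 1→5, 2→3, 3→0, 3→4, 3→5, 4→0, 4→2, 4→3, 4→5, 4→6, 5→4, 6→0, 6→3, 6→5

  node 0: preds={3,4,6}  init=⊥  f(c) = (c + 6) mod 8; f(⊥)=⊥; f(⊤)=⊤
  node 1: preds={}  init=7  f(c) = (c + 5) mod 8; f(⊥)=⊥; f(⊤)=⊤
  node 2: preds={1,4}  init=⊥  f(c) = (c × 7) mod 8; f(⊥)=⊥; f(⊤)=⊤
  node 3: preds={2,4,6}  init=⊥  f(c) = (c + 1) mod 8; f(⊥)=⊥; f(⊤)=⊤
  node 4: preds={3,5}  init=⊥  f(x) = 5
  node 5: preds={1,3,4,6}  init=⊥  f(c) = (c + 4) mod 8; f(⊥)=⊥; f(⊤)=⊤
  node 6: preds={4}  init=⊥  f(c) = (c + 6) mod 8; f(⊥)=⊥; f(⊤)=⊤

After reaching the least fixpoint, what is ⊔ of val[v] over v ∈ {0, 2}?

⊤

Iteration log — 13 steps:
  step 1. node 0  ⊔preds=⊥  new=⊥  stable
  step 2. node 1  ⊔preds=⊥  new=7  stable
  step 3. node 2  ⊔preds=7  new=1  old=⊥  +wl: 
  step 4. node 3  ⊔preds=1  new=2  old=⊥  +wl: 0
  step 5. node 4  ⊔preds=2  new=5  old=⊥  +wl: 2,3
  step 6. node 5  ⊔preds=⊤  new=⊤  old=⊥  +wl: 4
  step 7. node 6  ⊔preds=5  new=3  old=⊥  +wl: 5
  step 8. node 0  ⊔preds=⊤  new=⊤  old=⊥  +wl: 
  step 9. node 2  ⊔preds=⊤  new=⊤  old=1  +wl: 
  step 10. node 3  ⊔preds=⊤  new=⊤  old=2  +wl: 0
  step 11. node 4  ⊔preds=⊤  new=5  stable
  step 12. node 5  ⊔preds=⊤  new=⊤  stable
  step 13. node 0  ⊔preds=⊤  new=⊤  stable

Least fixpoint reached:
  node 0: ⊤
  node 1: 7
  node 2: ⊤
  node 3: ⊤
  node 4: 5
  node 5: ⊤
  node 6: 3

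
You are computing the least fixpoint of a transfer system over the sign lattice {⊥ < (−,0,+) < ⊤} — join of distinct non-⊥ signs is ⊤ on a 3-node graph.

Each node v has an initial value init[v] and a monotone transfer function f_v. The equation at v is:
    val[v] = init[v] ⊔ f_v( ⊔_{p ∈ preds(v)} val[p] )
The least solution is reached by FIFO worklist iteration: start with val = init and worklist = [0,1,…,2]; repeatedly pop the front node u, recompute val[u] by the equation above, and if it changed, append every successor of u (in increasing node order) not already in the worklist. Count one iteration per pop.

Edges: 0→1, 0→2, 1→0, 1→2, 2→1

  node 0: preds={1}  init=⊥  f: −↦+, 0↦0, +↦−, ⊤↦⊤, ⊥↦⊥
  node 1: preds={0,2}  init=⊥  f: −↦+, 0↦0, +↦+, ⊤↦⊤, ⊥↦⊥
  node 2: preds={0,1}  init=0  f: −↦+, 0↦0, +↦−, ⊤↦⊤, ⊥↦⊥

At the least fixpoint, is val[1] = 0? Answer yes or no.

Iteration log — 6 steps:
  step 1. node 0  ⊔preds=⊥  new=⊥  stable
  step 2. node 1  ⊔preds=0  new=0  old=⊥  +wl: 0
  step 3. node 2  ⊔preds=0  new=0  stable
  step 4. node 0  ⊔preds=0  new=0  old=⊥  +wl: 1,2
  step 5. node 1  ⊔preds=0  new=0  stable
  step 6. node 2  ⊔preds=0  new=0  stable

Least fixpoint reached:
  node 0: 0
  node 1: 0
  node 2: 0

yes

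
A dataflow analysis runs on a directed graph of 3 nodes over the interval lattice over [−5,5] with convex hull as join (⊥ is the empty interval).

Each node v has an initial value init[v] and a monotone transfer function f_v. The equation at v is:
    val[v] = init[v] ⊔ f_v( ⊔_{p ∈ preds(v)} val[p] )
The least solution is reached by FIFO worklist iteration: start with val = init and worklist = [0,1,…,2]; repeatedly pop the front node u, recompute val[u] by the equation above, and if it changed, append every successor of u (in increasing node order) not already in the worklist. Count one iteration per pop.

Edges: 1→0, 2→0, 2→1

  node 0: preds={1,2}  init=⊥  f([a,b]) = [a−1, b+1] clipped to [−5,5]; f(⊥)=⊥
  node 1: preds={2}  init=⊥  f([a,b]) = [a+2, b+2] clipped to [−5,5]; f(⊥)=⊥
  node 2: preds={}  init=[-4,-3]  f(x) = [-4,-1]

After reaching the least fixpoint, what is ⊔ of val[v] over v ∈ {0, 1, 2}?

[-5,2]

Iteration log — 6 steps:
  step 1. node 0  ⊔preds=[-4,-3]  new=[-5,-2]  old=⊥  +wl: 
  step 2. node 1  ⊔preds=[-4,-3]  new=[-2,-1]  old=⊥  +wl: 0
  step 3. node 2  ⊔preds=⊥  new=[-4,-1]  old=[-4,-3]  +wl: 1
  step 4. node 0  ⊔preds=[-4,-1]  new=[-5,0]  old=[-5,-2]  +wl: 
  step 5. node 1  ⊔preds=[-4,-1]  new=[-2,1]  old=[-2,-1]  +wl: 0
  step 6. node 0  ⊔preds=[-4,1]  new=[-5,2]  old=[-5,0]  +wl: 

Least fixpoint reached:
  node 0: [-5,2]
  node 1: [-2,1]
  node 2: [-4,-1]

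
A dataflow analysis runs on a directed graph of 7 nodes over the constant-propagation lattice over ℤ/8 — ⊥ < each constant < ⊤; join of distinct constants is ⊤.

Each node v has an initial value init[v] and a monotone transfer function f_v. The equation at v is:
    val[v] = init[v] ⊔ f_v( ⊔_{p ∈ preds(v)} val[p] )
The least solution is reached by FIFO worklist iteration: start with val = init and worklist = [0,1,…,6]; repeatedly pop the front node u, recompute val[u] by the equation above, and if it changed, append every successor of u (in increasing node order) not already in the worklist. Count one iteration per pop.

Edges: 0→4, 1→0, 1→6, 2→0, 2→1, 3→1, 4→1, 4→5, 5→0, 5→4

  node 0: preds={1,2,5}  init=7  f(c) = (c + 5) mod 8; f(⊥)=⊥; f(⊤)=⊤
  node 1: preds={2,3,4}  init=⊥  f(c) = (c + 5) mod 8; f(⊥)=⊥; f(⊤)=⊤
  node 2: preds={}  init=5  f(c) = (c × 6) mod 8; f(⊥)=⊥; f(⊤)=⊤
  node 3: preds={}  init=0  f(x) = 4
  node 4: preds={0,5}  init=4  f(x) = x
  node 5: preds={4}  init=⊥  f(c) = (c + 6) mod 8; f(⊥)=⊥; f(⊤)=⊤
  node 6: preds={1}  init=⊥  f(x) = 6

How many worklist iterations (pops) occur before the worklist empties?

10

Trace (10 dequeues):
  [1] u=0 | in 5 | out ⊤ | prev 7 | push {}
  [2] u=1 | in ⊤ | out ⊤ | prev ⊥ | push {0}
  [3] u=2 | in ⊥ | out 5 | ==
  [4] u=3 | in ⊥ | out ⊤ | prev 0 | push {1}
  [5] u=4 | in ⊤ | out ⊤ | prev 4 | push {}
  [6] u=5 | in ⊤ | out ⊤ | prev ⊥ | push {4}
  [7] u=6 | in ⊤ | out 6 | prev ⊥ | push {}
  [8] u=0 | in ⊤ | out ⊤ | ==
  [9] u=1 | in ⊤ | out ⊤ | ==
  [10] u=4 | in ⊤ | out ⊤ | ==

Converged values:
  [0] ⊤
  [1] ⊤
  [2] 5
  [3] ⊤
  [4] ⊤
  [5] ⊤
  [6] 6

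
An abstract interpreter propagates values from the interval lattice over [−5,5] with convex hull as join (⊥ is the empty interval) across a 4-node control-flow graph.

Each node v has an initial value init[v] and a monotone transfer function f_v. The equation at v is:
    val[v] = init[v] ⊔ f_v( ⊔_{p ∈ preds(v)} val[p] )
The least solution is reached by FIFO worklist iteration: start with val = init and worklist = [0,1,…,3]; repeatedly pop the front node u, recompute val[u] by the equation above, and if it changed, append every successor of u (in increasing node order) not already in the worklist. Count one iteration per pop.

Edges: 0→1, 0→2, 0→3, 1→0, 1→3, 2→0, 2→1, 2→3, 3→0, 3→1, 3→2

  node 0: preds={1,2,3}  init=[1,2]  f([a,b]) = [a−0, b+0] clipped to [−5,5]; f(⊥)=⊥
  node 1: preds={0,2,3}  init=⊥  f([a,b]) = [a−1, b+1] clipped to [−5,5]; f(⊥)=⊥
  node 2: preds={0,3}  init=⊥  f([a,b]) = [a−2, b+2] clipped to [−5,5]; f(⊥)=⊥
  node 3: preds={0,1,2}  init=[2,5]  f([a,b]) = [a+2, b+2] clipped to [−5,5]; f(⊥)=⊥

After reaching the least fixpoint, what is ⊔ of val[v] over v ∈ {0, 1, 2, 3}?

[-5,5]

Worklist (17 pops):
  #1 pop 0: in=[2,5] → [1,5] (was [1,2]); enqueue []
  #2 pop 1: in=[1,5] → [0,5] (was ⊥); enqueue [0]
  #3 pop 2: in=[1,5] → [-1,5] (was ⊥); enqueue [1]
  #4 pop 3: in=[-1,5] → [1,5] (was [2,5]); enqueue [2]
  #5 pop 0: in=[-1,5] → [-1,5] (was [1,5]); enqueue [3]
  #6 pop 1: in=[-1,5] → [-2,5] (was [0,5]); enqueue [0]
  #7 pop 2: in=[-1,5] → [-3,5] (was [-1,5]); enqueue [1]
  #8 pop 3: in=[-3,5] → [-1,5] (was [1,5]); enqueue [2]
  #9 pop 0: in=[-3,5] → [-3,5] (was [-1,5]); enqueue [3]
  #10 pop 1: in=[-3,5] → [-4,5] (was [-2,5]); enqueue [0]
  #11 pop 2: in=[-3,5] → [-5,5] (was [-3,5]); enqueue [1]
  #12 pop 3: in=[-5,5] → [-3,5] (was [-1,5]); enqueue [2]
  #13 pop 0: in=[-5,5] → [-5,5] (was [-3,5]); enqueue [3]
  #14 pop 1: in=[-5,5] → [-5,5] (was [-4,5]); enqueue [0]
  #15 pop 2: in=[-5,5] → [-5,5] (no change)
  #16 pop 3: in=[-5,5] → [-3,5] (no change)
  #17 pop 0: in=[-5,5] → [-5,5] (no change)

Fixpoint:
  val[0] = [-5,5]
  val[1] = [-5,5]
  val[2] = [-5,5]
  val[3] = [-3,5]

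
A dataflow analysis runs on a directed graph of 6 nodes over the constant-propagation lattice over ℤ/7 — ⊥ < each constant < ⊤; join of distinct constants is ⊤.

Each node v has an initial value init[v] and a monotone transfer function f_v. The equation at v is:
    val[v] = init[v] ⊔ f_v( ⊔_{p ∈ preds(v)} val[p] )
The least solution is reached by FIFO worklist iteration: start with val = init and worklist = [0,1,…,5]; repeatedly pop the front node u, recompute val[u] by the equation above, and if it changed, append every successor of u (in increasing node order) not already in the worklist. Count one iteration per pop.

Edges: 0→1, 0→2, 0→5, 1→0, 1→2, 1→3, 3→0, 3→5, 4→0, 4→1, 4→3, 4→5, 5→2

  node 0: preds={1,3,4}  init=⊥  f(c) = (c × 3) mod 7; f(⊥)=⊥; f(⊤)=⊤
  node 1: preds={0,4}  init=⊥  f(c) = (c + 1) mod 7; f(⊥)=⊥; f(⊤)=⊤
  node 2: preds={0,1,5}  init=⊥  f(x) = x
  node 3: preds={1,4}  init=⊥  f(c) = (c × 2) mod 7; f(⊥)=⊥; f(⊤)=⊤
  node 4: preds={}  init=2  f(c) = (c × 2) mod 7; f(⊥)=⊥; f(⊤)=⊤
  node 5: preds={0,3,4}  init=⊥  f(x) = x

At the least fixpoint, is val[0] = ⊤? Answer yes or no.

yes

Iteration log — 10 steps:
  step 1. node 0  ⊔preds=2  new=6  old=⊥  +wl: 
  step 2. node 1  ⊔preds=⊤  new=⊤  old=⊥  +wl: 0
  step 3. node 2  ⊔preds=⊤  new=⊤  old=⊥  +wl: 
  step 4. node 3  ⊔preds=⊤  new=⊤  old=⊥  +wl: 
  step 5. node 4  ⊔preds=⊥  new=2  stable
  step 6. node 5  ⊔preds=⊤  new=⊤  old=⊥  +wl: 2
  step 7. node 0  ⊔preds=⊤  new=⊤  old=6  +wl: 1,5
  step 8. node 2  ⊔preds=⊤  new=⊤  stable
  step 9. node 1  ⊔preds=⊤  new=⊤  stable
  step 10. node 5  ⊔preds=⊤  new=⊤  stable

Least fixpoint reached:
  node 0: ⊤
  node 1: ⊤
  node 2: ⊤
  node 3: ⊤
  node 4: 2
  node 5: ⊤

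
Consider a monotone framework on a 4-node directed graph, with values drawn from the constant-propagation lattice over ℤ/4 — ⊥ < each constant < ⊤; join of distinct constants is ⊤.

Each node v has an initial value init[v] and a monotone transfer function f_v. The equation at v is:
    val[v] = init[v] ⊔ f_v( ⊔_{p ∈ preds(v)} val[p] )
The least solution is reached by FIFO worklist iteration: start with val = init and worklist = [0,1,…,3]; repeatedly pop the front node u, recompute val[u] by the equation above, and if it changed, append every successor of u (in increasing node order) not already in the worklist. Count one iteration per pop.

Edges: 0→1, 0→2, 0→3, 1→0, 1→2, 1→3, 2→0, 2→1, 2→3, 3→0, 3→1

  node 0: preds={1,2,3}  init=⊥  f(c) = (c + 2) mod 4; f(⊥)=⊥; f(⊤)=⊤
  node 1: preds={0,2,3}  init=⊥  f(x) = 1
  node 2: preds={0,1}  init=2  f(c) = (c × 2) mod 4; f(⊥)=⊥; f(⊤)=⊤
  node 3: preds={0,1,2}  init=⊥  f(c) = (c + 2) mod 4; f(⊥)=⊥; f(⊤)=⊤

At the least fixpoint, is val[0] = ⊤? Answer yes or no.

yes

Trace (8 dequeues):
  [1] u=0 | in 2 | out 0 | prev ⊥ | push {}
  [2] u=1 | in ⊤ | out 1 | prev ⊥ | push {0}
  [3] u=2 | in ⊤ | out ⊤ | prev 2 | push {1}
  [4] u=3 | in ⊤ | out ⊤ | prev ⊥ | push {}
  [5] u=0 | in ⊤ | out ⊤ | prev 0 | push {2,3}
  [6] u=1 | in ⊤ | out 1 | ==
  [7] u=2 | in ⊤ | out ⊤ | ==
  [8] u=3 | in ⊤ | out ⊤ | ==

Converged values:
  [0] ⊤
  [1] 1
  [2] ⊤
  [3] ⊤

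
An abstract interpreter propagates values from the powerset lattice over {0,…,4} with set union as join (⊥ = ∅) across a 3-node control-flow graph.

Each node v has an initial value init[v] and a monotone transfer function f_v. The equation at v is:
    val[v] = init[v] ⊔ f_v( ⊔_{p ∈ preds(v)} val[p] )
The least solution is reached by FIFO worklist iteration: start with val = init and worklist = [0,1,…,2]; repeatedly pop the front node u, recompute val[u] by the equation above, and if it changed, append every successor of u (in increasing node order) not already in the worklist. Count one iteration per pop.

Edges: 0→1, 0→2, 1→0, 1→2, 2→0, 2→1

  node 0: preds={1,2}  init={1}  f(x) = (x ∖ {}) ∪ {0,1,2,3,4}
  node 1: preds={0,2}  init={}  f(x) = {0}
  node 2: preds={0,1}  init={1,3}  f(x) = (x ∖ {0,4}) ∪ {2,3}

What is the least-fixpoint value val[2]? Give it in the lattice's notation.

Worklist (5 pops):
  #1 pop 0: in={1,3} → {0,1,2,3,4} (was {1}); enqueue []
  #2 pop 1: in={0,1,2,3,4} → {0} (was {}); enqueue [0]
  #3 pop 2: in={0,1,2,3,4} → {1,2,3} (was {1,3}); enqueue [1]
  #4 pop 0: in={0,1,2,3} → {0,1,2,3,4} (no change)
  #5 pop 1: in={0,1,2,3,4} → {0} (no change)

Fixpoint:
  val[0] = {0,1,2,3,4}
  val[1] = {0}
  val[2] = {1,2,3}

{1,2,3}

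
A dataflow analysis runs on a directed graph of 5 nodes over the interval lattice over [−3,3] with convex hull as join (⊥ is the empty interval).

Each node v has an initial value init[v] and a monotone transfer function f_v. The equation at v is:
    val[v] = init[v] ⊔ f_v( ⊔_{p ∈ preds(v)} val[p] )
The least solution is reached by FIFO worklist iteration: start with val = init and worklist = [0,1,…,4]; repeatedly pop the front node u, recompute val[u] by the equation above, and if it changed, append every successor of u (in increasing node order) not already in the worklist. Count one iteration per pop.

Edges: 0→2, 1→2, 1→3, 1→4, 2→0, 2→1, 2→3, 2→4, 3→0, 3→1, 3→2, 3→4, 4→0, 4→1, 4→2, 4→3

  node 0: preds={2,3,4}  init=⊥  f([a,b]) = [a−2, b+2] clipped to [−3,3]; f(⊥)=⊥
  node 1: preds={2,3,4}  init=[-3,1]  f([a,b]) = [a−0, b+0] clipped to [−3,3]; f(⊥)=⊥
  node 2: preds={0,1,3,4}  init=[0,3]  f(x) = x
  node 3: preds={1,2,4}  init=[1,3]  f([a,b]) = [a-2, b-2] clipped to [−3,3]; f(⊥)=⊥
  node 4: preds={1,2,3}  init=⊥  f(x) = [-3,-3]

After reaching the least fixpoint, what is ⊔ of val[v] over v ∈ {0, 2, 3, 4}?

Worklist (9 pops):
  #1 pop 0: in=[0,3] → [-2,3] (was ⊥); enqueue []
  #2 pop 1: in=[0,3] → [-3,3] (was [-3,1]); enqueue []
  #3 pop 2: in=[-3,3] → [-3,3] (was [0,3]); enqueue [0,1]
  #4 pop 3: in=[-3,3] → [-3,3] (was [1,3]); enqueue [2]
  #5 pop 4: in=[-3,3] → [-3,-3] (was ⊥); enqueue [3]
  #6 pop 0: in=[-3,3] → [-3,3] (was [-2,3]); enqueue []
  #7 pop 1: in=[-3,3] → [-3,3] (no change)
  #8 pop 2: in=[-3,3] → [-3,3] (no change)
  #9 pop 3: in=[-3,3] → [-3,3] (no change)

Fixpoint:
  val[0] = [-3,3]
  val[1] = [-3,3]
  val[2] = [-3,3]
  val[3] = [-3,3]
  val[4] = [-3,-3]

[-3,3]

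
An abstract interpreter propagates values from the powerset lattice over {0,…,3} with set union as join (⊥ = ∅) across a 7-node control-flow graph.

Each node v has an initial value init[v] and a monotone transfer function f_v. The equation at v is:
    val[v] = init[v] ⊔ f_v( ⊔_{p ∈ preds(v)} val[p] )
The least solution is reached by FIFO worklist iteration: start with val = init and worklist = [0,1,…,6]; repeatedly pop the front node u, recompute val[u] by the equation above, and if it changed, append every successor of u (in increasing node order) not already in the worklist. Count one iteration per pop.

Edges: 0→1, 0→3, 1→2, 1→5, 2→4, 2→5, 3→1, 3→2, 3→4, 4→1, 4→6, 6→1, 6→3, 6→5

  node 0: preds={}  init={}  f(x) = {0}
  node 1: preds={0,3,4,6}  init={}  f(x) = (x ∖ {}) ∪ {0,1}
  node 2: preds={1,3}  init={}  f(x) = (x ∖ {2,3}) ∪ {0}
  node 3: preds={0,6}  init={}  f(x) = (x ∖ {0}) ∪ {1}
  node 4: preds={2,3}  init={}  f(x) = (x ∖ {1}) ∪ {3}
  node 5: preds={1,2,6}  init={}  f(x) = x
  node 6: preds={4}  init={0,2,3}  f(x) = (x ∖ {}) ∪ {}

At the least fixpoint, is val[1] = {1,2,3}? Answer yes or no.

no

Worklist (9 pops):
  #1 pop 0: in={} → {0} (was {}); enqueue []
  #2 pop 1: in={0,2,3} → {0,1,2,3} (was {}); enqueue []
  #3 pop 2: in={0,1,2,3} → {0,1} (was {}); enqueue []
  #4 pop 3: in={0,2,3} → {1,2,3} (was {}); enqueue [1,2]
  #5 pop 4: in={0,1,2,3} → {0,2,3} (was {}); enqueue []
  #6 pop 5: in={0,1,2,3} → {0,1,2,3} (was {}); enqueue []
  #7 pop 6: in={0,2,3} → {0,2,3} (no change)
  #8 pop 1: in={0,1,2,3} → {0,1,2,3} (no change)
  #9 pop 2: in={0,1,2,3} → {0,1} (no change)

Fixpoint:
  val[0] = {0}
  val[1] = {0,1,2,3}
  val[2] = {0,1}
  val[3] = {1,2,3}
  val[4] = {0,2,3}
  val[5] = {0,1,2,3}
  val[6] = {0,2,3}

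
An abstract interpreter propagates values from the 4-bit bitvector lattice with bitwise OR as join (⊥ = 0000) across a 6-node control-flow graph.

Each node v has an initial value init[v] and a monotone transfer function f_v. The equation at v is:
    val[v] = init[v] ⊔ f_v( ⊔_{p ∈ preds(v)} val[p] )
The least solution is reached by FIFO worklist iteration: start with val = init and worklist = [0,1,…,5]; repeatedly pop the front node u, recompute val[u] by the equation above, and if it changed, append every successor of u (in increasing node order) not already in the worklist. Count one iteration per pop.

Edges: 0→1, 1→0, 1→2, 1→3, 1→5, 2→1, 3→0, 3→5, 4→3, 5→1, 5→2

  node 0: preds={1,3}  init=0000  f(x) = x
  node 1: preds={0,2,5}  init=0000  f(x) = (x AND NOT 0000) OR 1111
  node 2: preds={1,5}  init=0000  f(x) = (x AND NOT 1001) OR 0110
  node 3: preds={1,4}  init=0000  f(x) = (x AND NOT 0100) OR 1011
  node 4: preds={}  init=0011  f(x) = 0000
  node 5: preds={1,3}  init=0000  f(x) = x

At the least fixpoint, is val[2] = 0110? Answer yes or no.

yes

Worklist (9 pops):
  #1 pop 0: in=0000 → 0000 (no change)
  #2 pop 1: in=0000 → 1111 (was 0000); enqueue [0]
  #3 pop 2: in=1111 → 0110 (was 0000); enqueue [1]
  #4 pop 3: in=1111 → 1011 (was 0000); enqueue []
  #5 pop 4: in=0000 → 0011 (no change)
  #6 pop 5: in=1111 → 1111 (was 0000); enqueue [2]
  #7 pop 0: in=1111 → 1111 (was 0000); enqueue []
  #8 pop 1: in=1111 → 1111 (no change)
  #9 pop 2: in=1111 → 0110 (no change)

Fixpoint:
  val[0] = 1111
  val[1] = 1111
  val[2] = 0110
  val[3] = 1011
  val[4] = 0011
  val[5] = 1111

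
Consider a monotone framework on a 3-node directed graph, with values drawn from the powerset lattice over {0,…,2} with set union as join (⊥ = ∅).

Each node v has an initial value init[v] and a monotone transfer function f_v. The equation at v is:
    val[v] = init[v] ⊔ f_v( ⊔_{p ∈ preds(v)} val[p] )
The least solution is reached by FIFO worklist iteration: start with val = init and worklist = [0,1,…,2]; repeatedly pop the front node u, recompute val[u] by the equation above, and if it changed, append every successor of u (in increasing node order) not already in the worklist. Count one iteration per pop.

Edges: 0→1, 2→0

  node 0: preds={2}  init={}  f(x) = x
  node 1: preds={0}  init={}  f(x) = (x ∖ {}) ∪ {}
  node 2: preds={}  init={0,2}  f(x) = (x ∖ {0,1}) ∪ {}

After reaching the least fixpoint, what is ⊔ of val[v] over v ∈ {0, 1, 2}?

Trace (3 dequeues):
  [1] u=0 | in {0,2} | out {0,2} | prev {} | push {}
  [2] u=1 | in {0,2} | out {0,2} | prev {} | push {}
  [3] u=2 | in {} | out {0,2} | ==

Converged values:
  [0] {0,2}
  [1] {0,2}
  [2] {0,2}

{0,2}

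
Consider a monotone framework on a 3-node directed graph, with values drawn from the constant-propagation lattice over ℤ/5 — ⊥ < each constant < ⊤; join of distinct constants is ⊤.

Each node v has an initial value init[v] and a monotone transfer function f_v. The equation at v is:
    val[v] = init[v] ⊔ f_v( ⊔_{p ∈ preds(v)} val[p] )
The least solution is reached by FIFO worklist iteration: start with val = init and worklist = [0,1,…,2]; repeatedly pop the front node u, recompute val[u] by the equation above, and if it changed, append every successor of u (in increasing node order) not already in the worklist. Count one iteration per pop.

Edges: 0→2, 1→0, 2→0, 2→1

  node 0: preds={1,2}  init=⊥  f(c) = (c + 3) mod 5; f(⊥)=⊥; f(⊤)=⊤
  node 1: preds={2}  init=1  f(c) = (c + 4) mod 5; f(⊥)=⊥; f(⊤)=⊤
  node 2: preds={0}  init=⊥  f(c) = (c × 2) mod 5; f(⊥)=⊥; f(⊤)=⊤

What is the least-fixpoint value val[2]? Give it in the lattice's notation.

⊤

Iteration log — 8 steps:
  step 1. node 0  ⊔preds=1  new=4  old=⊥  +wl: 
  step 2. node 1  ⊔preds=⊥  new=1  stable
  step 3. node 2  ⊔preds=4  new=3  old=⊥  +wl: 0,1
  step 4. node 0  ⊔preds=⊤  new=⊤  old=4  +wl: 2
  step 5. node 1  ⊔preds=3  new=⊤  old=1  +wl: 0
  step 6. node 2  ⊔preds=⊤  new=⊤  old=3  +wl: 1
  step 7. node 0  ⊔preds=⊤  new=⊤  stable
  step 8. node 1  ⊔preds=⊤  new=⊤  stable

Least fixpoint reached:
  node 0: ⊤
  node 1: ⊤
  node 2: ⊤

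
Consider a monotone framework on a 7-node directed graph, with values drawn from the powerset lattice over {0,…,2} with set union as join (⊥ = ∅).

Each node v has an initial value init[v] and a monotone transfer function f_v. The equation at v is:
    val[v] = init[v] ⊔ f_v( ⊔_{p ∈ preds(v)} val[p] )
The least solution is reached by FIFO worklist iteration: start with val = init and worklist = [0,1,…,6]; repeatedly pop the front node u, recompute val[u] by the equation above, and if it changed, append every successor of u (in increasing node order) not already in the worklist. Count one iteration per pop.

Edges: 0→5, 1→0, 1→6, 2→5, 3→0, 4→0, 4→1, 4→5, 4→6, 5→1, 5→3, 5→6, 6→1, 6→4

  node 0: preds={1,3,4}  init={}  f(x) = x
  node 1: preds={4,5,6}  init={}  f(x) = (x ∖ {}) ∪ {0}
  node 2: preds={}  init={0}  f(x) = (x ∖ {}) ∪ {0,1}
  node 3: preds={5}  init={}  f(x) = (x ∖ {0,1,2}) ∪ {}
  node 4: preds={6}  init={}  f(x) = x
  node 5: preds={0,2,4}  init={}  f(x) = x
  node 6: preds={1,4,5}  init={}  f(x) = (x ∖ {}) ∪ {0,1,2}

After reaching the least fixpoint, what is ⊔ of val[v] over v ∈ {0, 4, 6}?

Trace (17 dequeues):
  [1] u=0 | in {} | out {} | ==
  [2] u=1 | in {} | out {0} | prev {} | push {0}
  [3] u=2 | in {} | out {0,1} | prev {0} | push {}
  [4] u=3 | in {} | out {} | ==
  [5] u=4 | in {} | out {} | ==
  [6] u=5 | in {0,1} | out {0,1} | prev {} | push {1,3}
  [7] u=6 | in {0,1} | out {0,1,2} | prev {} | push {4}
  [8] u=0 | in {0} | out {0} | prev {} | push {5}
  [9] u=1 | in {0,1,2} | out {0,1,2} | prev {0} | push {0,6}
  [10] u=3 | in {0,1} | out {} | ==
  [11] u=4 | in {0,1,2} | out {0,1,2} | prev {} | push {1}
  [12] u=5 | in {0,1,2} | out {0,1,2} | prev {0,1} | push {3}
  [13] u=0 | in {0,1,2} | out {0,1,2} | prev {0} | push {5}
  [14] u=6 | in {0,1,2} | out {0,1,2} | ==
  [15] u=1 | in {0,1,2} | out {0,1,2} | ==
  [16] u=3 | in {0,1,2} | out {} | ==
  [17] u=5 | in {0,1,2} | out {0,1,2} | ==

Converged values:
  [0] {0,1,2}
  [1] {0,1,2}
  [2] {0,1}
  [3] {}
  [4] {0,1,2}
  [5] {0,1,2}
  [6] {0,1,2}

{0,1,2}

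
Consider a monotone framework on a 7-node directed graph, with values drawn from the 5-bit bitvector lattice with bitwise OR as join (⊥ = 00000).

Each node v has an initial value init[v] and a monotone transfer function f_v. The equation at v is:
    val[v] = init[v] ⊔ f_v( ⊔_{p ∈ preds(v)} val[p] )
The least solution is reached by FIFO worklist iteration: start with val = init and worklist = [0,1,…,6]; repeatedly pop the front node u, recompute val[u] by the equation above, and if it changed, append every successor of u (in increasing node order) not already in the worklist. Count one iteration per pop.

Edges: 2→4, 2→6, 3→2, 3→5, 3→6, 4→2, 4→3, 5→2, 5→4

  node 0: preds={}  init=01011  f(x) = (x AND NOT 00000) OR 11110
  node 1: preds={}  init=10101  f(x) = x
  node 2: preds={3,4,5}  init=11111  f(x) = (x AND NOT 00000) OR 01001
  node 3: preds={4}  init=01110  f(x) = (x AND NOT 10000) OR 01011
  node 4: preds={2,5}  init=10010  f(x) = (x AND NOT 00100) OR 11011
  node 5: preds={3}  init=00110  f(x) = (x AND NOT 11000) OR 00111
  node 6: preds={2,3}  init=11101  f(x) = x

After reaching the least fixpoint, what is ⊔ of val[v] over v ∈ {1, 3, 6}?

11111

Trace (10 dequeues):
  [1] u=0 | in 00000 | out 11111 | prev 01011 | push {}
  [2] u=1 | in 00000 | out 10101 | ==
  [3] u=2 | in 11110 | out 11111 | ==
  [4] u=3 | in 10010 | out 01111 | prev 01110 | push {2}
  [5] u=4 | in 11111 | out 11011 | prev 10010 | push {3}
  [6] u=5 | in 01111 | out 00111 | prev 00110 | push {4}
  [7] u=6 | in 11111 | out 11111 | prev 11101 | push {}
  [8] u=2 | in 11111 | out 11111 | ==
  [9] u=3 | in 11011 | out 01111 | ==
  [10] u=4 | in 11111 | out 11011 | ==

Converged values:
  [0] 11111
  [1] 10101
  [2] 11111
  [3] 01111
  [4] 11011
  [5] 00111
  [6] 11111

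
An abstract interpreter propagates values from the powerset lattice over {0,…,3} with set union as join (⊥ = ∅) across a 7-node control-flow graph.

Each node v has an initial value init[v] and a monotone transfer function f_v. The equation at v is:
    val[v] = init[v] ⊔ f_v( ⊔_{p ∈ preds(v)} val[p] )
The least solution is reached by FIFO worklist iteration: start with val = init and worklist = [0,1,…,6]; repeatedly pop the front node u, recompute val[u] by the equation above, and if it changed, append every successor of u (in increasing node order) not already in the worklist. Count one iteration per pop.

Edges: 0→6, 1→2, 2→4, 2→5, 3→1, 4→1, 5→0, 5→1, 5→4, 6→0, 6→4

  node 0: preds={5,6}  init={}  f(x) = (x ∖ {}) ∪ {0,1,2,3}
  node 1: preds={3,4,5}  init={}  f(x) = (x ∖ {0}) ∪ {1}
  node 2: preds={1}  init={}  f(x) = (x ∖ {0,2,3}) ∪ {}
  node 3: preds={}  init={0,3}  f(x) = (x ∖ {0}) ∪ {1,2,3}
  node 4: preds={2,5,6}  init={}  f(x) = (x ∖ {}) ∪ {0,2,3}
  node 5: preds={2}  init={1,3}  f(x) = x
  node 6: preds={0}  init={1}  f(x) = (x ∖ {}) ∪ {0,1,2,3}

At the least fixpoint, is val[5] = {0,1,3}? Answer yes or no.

Trace (11 dequeues):
  [1] u=0 | in {1,3} | out {0,1,2,3} | prev {} | push {}
  [2] u=1 | in {0,1,3} | out {1,3} | prev {} | push {}
  [3] u=2 | in {1,3} | out {1} | prev {} | push {}
  [4] u=3 | in {} | out {0,1,2,3} | prev {0,3} | push {1}
  [5] u=4 | in {1,3} | out {0,1,2,3} | prev {} | push {}
  [6] u=5 | in {1} | out {1,3} | ==
  [7] u=6 | in {0,1,2,3} | out {0,1,2,3} | prev {1} | push {0,4}
  [8] u=1 | in {0,1,2,3} | out {1,2,3} | prev {1,3} | push {2}
  [9] u=0 | in {0,1,2,3} | out {0,1,2,3} | ==
  [10] u=4 | in {0,1,2,3} | out {0,1,2,3} | ==
  [11] u=2 | in {1,2,3} | out {1} | ==

Converged values:
  [0] {0,1,2,3}
  [1] {1,2,3}
  [2] {1}
  [3] {0,1,2,3}
  [4] {0,1,2,3}
  [5] {1,3}
  [6] {0,1,2,3}

no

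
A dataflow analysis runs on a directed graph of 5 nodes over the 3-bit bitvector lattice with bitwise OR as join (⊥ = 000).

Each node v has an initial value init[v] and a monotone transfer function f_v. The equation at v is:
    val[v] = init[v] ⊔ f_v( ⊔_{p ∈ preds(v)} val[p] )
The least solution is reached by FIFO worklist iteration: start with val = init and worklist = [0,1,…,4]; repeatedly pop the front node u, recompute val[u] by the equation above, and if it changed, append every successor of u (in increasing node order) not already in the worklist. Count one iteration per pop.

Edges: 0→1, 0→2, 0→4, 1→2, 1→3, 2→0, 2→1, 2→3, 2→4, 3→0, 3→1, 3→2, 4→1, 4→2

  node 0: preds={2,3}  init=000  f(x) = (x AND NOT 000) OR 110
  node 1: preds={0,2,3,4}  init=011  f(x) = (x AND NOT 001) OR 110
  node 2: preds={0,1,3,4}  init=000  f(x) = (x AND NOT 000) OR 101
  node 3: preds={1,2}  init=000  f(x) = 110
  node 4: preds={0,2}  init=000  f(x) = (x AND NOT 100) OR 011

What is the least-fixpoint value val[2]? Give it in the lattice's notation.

111

Trace (9 dequeues):
  [1] u=0 | in 000 | out 110 | prev 000 | push {}
  [2] u=1 | in 110 | out 111 | prev 011 | push {}
  [3] u=2 | in 111 | out 111 | prev 000 | push {0,1}
  [4] u=3 | in 111 | out 110 | prev 000 | push {2}
  [5] u=4 | in 111 | out 011 | prev 000 | push {}
  [6] u=0 | in 111 | out 111 | prev 110 | push {4}
  [7] u=1 | in 111 | out 111 | ==
  [8] u=2 | in 111 | out 111 | ==
  [9] u=4 | in 111 | out 011 | ==

Converged values:
  [0] 111
  [1] 111
  [2] 111
  [3] 110
  [4] 011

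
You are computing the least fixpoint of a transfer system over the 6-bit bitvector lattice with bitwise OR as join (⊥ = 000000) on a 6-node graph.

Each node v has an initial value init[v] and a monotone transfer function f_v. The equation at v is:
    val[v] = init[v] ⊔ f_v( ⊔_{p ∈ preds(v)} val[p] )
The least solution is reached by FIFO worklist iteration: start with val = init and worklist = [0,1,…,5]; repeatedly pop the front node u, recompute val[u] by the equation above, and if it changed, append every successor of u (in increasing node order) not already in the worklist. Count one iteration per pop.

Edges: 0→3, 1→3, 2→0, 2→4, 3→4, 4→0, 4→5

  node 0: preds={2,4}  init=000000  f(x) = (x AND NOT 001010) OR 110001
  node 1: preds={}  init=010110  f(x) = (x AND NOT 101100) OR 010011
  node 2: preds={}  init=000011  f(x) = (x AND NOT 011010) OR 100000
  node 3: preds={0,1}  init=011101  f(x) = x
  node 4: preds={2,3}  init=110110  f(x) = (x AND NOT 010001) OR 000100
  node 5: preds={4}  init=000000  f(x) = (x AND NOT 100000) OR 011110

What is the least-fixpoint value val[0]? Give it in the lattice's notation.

110101

Iteration log — 7 steps:
  step 1. node 0  ⊔preds=110111  new=110101  old=000000  +wl: 
  step 2. node 1  ⊔preds=000000  new=010111  old=010110  +wl: 
  step 3. node 2  ⊔preds=000000  new=100011  old=000011  +wl: 0
  step 4. node 3  ⊔preds=110111  new=111111  old=011101  +wl: 
  step 5. node 4  ⊔preds=111111  new=111110  old=110110  +wl: 
  step 6. node 5  ⊔preds=111110  new=011110  old=000000  +wl: 
  step 7. node 0  ⊔preds=111111  new=110101  stable

Least fixpoint reached:
  node 0: 110101
  node 1: 010111
  node 2: 100011
  node 3: 111111
  node 4: 111110
  node 5: 011110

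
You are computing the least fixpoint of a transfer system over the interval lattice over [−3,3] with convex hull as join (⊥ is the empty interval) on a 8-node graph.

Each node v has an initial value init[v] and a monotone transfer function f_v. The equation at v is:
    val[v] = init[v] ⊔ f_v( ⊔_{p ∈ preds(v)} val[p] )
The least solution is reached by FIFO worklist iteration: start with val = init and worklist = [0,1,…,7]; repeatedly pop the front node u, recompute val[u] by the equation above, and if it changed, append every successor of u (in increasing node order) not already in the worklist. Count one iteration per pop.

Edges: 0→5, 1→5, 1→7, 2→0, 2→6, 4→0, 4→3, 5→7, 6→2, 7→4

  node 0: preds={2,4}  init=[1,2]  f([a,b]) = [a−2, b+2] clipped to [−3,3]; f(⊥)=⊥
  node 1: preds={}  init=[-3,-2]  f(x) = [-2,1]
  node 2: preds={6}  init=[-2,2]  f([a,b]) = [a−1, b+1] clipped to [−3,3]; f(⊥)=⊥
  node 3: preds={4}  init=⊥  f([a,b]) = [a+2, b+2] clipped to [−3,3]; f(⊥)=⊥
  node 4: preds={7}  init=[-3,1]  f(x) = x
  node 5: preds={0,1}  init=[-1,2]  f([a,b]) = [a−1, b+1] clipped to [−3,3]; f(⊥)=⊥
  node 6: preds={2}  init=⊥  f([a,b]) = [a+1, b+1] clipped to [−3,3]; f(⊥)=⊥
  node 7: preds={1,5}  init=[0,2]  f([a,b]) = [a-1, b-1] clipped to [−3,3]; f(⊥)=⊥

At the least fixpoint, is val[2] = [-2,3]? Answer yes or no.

Iteration log — 14 steps:
  step 1. node 0  ⊔preds=[-3,2]  new=[-3,3]  old=[1,2]  +wl: 
  step 2. node 1  ⊔preds=⊥  new=[-3,1]  old=[-3,-2]  +wl: 
  step 3. node 2  ⊔preds=⊥  new=[-2,2]  stable
  step 4. node 3  ⊔preds=[-3,1]  new=[-1,3]  old=⊥  +wl: 
  step 5. node 4  ⊔preds=[0,2]  new=[-3,2]  old=[-3,1]  +wl: 0,3
  step 6. node 5  ⊔preds=[-3,3]  new=[-3,3]  old=[-1,2]  +wl: 
  step 7. node 6  ⊔preds=[-2,2]  new=[-1,3]  old=⊥  +wl: 2
  step 8. node 7  ⊔preds=[-3,3]  new=[-3,2]  old=[0,2]  +wl: 4
  step 9. node 0  ⊔preds=[-3,2]  new=[-3,3]  stable
  step 10. node 3  ⊔preds=[-3,2]  new=[-1,3]  stable
  step 11. node 2  ⊔preds=[-1,3]  new=[-2,3]  old=[-2,2]  +wl: 0,6
  step 12. node 4  ⊔preds=[-3,2]  new=[-3,2]  stable
  step 13. node 0  ⊔preds=[-3,3]  new=[-3,3]  stable
  step 14. node 6  ⊔preds=[-2,3]  new=[-1,3]  stable

Least fixpoint reached:
  node 0: [-3,3]
  node 1: [-3,1]
  node 2: [-2,3]
  node 3: [-1,3]
  node 4: [-3,2]
  node 5: [-3,3]
  node 6: [-1,3]
  node 7: [-3,2]

yes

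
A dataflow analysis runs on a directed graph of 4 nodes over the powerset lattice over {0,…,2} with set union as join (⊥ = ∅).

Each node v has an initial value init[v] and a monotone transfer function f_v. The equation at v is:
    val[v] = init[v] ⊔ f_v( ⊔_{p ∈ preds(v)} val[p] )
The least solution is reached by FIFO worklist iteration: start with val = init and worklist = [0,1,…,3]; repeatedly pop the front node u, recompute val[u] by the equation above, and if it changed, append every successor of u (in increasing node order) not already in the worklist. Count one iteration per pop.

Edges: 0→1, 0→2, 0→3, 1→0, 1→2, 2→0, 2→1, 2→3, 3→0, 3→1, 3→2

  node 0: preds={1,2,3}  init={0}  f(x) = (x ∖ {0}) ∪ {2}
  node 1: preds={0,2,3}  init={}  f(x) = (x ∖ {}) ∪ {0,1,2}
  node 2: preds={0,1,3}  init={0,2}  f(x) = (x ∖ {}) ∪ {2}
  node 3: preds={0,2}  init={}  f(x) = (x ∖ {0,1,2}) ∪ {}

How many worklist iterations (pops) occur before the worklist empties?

Trace (8 dequeues):
  [1] u=0 | in {0,2} | out {0,2} | prev {0} | push {}
  [2] u=1 | in {0,2} | out {0,1,2} | prev {} | push {0}
  [3] u=2 | in {0,1,2} | out {0,1,2} | prev {0,2} | push {1}
  [4] u=3 | in {0,1,2} | out {} | ==
  [5] u=0 | in {0,1,2} | out {0,1,2} | prev {0,2} | push {2,3}
  [6] u=1 | in {0,1,2} | out {0,1,2} | ==
  [7] u=2 | in {0,1,2} | out {0,1,2} | ==
  [8] u=3 | in {0,1,2} | out {} | ==

Converged values:
  [0] {0,1,2}
  [1] {0,1,2}
  [2] {0,1,2}
  [3] {}

8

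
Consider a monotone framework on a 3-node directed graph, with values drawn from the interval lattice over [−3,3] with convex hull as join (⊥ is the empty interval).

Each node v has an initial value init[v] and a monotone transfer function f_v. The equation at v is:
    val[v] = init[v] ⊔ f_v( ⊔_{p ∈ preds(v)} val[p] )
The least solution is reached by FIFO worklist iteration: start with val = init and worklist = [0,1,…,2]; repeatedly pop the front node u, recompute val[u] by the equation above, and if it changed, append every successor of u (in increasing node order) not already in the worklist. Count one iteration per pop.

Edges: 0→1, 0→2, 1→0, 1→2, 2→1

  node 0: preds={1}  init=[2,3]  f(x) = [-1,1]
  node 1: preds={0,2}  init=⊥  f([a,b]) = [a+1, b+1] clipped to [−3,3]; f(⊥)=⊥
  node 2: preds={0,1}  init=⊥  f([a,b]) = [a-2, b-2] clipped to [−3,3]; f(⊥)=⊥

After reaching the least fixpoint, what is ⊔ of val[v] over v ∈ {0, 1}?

[-2,3]

Worklist (7 pops):
  #1 pop 0: in=⊥ → [-1,3] (was [2,3]); enqueue []
  #2 pop 1: in=[-1,3] → [0,3] (was ⊥); enqueue [0]
  #3 pop 2: in=[-1,3] → [-3,1] (was ⊥); enqueue [1]
  #4 pop 0: in=[0,3] → [-1,3] (no change)
  #5 pop 1: in=[-3,3] → [-2,3] (was [0,3]); enqueue [0,2]
  #6 pop 0: in=[-2,3] → [-1,3] (no change)
  #7 pop 2: in=[-2,3] → [-3,1] (no change)

Fixpoint:
  val[0] = [-1,3]
  val[1] = [-2,3]
  val[2] = [-3,1]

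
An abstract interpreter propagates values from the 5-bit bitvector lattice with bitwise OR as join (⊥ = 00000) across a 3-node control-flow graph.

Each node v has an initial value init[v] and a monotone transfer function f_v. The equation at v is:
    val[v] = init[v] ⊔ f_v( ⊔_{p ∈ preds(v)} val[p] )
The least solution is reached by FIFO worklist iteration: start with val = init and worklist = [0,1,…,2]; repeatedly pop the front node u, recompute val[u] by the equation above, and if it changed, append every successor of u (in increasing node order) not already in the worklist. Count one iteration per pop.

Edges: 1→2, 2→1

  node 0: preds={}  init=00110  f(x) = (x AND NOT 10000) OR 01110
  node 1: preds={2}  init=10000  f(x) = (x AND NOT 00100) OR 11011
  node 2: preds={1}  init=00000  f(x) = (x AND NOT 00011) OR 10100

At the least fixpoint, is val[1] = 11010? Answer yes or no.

Trace (4 dequeues):
  [1] u=0 | in 00000 | out 01110 | prev 00110 | push {}
  [2] u=1 | in 00000 | out 11011 | prev 10000 | push {}
  [3] u=2 | in 11011 | out 11100 | prev 00000 | push {1}
  [4] u=1 | in 11100 | out 11011 | ==

Converged values:
  [0] 01110
  [1] 11011
  [2] 11100

no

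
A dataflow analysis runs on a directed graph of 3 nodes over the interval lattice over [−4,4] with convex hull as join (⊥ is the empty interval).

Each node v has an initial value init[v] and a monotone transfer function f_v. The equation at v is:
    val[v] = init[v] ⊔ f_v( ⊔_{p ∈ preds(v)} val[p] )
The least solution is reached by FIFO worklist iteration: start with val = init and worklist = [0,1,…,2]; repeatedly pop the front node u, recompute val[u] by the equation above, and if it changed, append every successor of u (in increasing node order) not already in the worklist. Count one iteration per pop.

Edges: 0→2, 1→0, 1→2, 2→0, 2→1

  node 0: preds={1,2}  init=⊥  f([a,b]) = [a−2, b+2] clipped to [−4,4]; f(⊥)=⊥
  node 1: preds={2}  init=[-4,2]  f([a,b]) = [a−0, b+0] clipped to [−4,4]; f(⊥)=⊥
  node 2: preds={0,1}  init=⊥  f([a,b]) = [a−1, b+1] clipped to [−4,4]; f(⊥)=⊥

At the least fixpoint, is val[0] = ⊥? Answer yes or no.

no

Worklist (7 pops):
  #1 pop 0: in=[-4,2] → [-4,4] (was ⊥); enqueue []
  #2 pop 1: in=⊥ → [-4,2] (no change)
  #3 pop 2: in=[-4,4] → [-4,4] (was ⊥); enqueue [0,1]
  #4 pop 0: in=[-4,4] → [-4,4] (no change)
  #5 pop 1: in=[-4,4] → [-4,4] (was [-4,2]); enqueue [0,2]
  #6 pop 0: in=[-4,4] → [-4,4] (no change)
  #7 pop 2: in=[-4,4] → [-4,4] (no change)

Fixpoint:
  val[0] = [-4,4]
  val[1] = [-4,4]
  val[2] = [-4,4]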